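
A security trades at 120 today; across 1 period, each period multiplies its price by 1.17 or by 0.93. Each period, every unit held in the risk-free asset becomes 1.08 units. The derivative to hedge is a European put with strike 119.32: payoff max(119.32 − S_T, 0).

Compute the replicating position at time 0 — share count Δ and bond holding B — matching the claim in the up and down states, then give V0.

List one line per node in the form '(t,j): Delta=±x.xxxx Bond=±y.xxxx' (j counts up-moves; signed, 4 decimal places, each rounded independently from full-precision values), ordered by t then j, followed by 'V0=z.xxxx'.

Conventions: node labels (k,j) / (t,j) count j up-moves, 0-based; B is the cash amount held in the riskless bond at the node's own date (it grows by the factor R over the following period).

(0,0): Delta=-0.2681 Bond=34.8472
V0=2.6806

Under the risk-neutral measure, an up-move has probability p* = (R−d)/(u−d) = 0.6250 and values discount at R = 1.08.
At maturity the claim pays: V(1,0)=7.7200, V(1,1)=0.0000
(0,0): S=120.0000. Δ = (V_up−V_dn)/(S_up−S_dn) = (0.0000−7.7200)/(140.4000−111.6000) = -0.2681. V = [p*·0.0000 + (1−p*)·7.7200]/1.08 = 2.6806. B = V − Δ·S = 34.8472.
As a check, the time-0 holding Δ(0,0)·S0 + B(0,0) comes to 2.6806 — exactly V0.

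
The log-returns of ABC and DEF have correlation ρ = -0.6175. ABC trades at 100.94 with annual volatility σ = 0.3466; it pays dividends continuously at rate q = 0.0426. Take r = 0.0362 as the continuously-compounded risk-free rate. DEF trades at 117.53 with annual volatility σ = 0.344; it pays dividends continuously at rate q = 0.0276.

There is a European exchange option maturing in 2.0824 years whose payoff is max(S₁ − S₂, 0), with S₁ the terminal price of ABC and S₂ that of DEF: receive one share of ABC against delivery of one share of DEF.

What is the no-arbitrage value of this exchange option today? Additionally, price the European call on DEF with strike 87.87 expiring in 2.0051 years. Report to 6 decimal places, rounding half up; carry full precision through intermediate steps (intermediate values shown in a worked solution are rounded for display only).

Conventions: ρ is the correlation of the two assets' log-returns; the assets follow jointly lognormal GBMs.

σ_eff = √(σ₁² + σ₂² − 2ρσ₁σ₂) = √(0.3466² + 0.344² − 2·-0.6175·0.3466·0.344) = 0.621061
d₁ = (ln(S₁/S₂) + (q₂ − q₁ + σ_eff²/2)T) / (σ_eff√T) = (ln(100.94/117.53) + (0.0276 − 0.0426 + 0.192859)·2.0824) / 0.896224 = 0.243472
d₂ = d₁ − σ_eff√T = 0.243472 − 0.896224 = -0.652752
N(d₁) = 0.596180,  N(d₂) = 0.256958
V = S₁·e^{−q₁T}·N(d₁) − S₂·e^{−q₂T}·N(d₂) = 55.069912 − 28.513482 = 26.556430
[vanilla: DEF call K=87.87]
σ√T = 0.344·√2.0051 = 0.487109
d₁ = (ln(S/K) + (r−q+σ²/2)T) / (σ√T) = (ln(117.53/87.87) + (0.0362−0.0276+0.344²/2)·2.0051) / 0.487109 = (0.290835 + 0.135882) / 0.487109 = 0.876018
d₂ = d₁ − σ√T = 0.876018 − 0.487109 = 0.388909
e^{−rT} = 0.929987
e^{−qT} = 0.946163
N(d₁) = 0.809490,  N(d₂) = 0.651328
price = S·e^{−qT}·N(d₁) − K·e^{−rT}·N(d₂) = 90.017312 − 53.225223 = 36.792089

exchange price = 26.556430
price(DEF call K=87.87) = 36.792089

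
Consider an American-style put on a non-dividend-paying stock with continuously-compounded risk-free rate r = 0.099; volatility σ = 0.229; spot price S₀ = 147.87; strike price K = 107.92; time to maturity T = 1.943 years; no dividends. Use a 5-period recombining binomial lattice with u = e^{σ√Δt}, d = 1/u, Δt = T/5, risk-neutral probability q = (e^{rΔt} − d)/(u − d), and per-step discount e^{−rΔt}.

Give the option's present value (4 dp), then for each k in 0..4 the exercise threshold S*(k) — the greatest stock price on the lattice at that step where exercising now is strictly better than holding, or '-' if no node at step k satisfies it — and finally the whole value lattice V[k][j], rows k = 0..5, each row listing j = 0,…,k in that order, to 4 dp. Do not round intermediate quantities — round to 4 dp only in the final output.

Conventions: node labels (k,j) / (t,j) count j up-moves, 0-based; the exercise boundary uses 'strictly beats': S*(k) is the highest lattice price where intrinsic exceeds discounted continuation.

params: Δt=0.38860 u=1.15345 d=0.86697 q=0.60128 e^(-rΔt)=0.96226
t_5 payoffs: 35.4940 11.5618 0.0000 0.0000 0.0000 0.0000
t_4: node(4,0) S=83.5395 payoff=24.3805 vs cont=20.3075 → 24.3805 [stop]  node(4,1) S=111.1440 payoff=0.0000 vs cont=4.4359 → 4.4359 [wait]  node(4,2) S=147.8700 payoff=0.0000 vs cont=0.0000 → 0.0000 [wait]  node(4,3) S=196.7316 payoff=0.0000 vs cont=0.0000 → 0.0000 [wait]  node(4,4) S=261.7390 payoff=0.0000 vs cont=0.0000 → 0.0000 [wait]  ⇒ S*(4)=83.5395
t_3: node(3,0) S=96.3582 payoff=11.5618 vs cont=11.9207 → 11.9207 [wait]  node(3,1) S=128.1985 payoff=0.0000 vs cont=1.7019 → 1.7019 [wait]  node(3,2) S=170.5600 payoff=0.0000 vs cont=0.0000 → 0.0000 [wait]  node(3,3) S=226.9192 payoff=0.0000 vs cont=0.0000 → 0.0000 [wait]  ⇒ S*(3)=-
t_2: node(2,0) S=111.1440 payoff=0.0000 vs cont=5.5584 → 5.5584 [wait]  node(2,1) S=147.8700 payoff=0.0000 vs cont=0.6530 → 0.6530 [wait]  node(2,2) S=196.7316 payoff=0.0000 vs cont=0.0000 → 0.0000 [wait]  ⇒ S*(2)=-
t_1: node(1,0) S=128.1985 payoff=0.0000 vs cont=2.5104 → 2.5104 [wait]  node(1,1) S=170.5600 payoff=0.0000 vs cont=0.2505 → 0.2505 [wait]  ⇒ S*(1)=-
t_0: node(0,0) S=147.8700 payoff=0.0000 vs cont=1.1081 → 1.1081 [wait]  ⇒ S*(0)=-

price = 1.1081
boundary = - - - - 83.5395
tree:
1.1081
2.5104 0.2505
5.5584 0.6530 0.0000
11.9207 1.7019 0.0000 0.0000
24.3805 4.4359 0.0000 0.0000 0.0000
35.4940 11.5618 0.0000 0.0000 0.0000 0.0000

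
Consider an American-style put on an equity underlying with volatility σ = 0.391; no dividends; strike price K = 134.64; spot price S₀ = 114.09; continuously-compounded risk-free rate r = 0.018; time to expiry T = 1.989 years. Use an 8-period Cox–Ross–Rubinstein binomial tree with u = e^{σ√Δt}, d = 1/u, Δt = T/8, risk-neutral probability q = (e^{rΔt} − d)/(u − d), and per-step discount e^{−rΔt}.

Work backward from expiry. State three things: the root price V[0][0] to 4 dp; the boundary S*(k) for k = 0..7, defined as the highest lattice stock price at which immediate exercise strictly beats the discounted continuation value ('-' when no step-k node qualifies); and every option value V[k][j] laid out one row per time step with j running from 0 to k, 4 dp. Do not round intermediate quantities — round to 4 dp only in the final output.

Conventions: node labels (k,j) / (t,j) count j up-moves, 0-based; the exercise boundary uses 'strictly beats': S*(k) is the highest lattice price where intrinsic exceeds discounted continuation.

params: Δt=0.24863 u=1.21526 d=0.82287 q=0.46284 e^(-rΔt)=0.99553
t_8 payoffs: 110.6582 99.2221 82.3324 57.3887 20.5500 0.0000 0.0000 0.0000 0.0000
t_7: node(7,0) S=29.1442 payoff=105.4958 vs cont=104.8946 → 105.4958 [stop]  node(7,1) S=43.0421 payoff=91.5979 vs cont=90.9967 → 91.5979 [stop]  node(7,2) S=63.5675 payoff=71.0725 vs cont=70.4713 → 71.0725 [stop]  node(7,3) S=93.8808 payoff=40.7592 vs cont=40.1580 → 40.7592 [stop]  node(7,4) S=138.6495 payoff=0.0000 vs cont=10.9893 → 10.9893 [wait]  node(7,5) S=204.7670 payoff=0.0000 vs cont=0.0000 → 0.0000 [wait]  node(7,6) S=302.4136 payoff=0.0000 vs cont=0.0000 → 0.0000 [wait]  node(7,7) S=446.6249 payoff=0.0000 vs cont=0.0000 → 0.0000 [wait]  ⇒ S*(7)=93.8808
t_6: node(6,0) S=35.4179 payoff=99.2221 vs cont=98.6209 → 99.2221 [stop]  node(6,1) S=52.3076 payoff=82.3324 vs cont=81.7312 → 82.3324 [stop]  node(6,2) S=77.2513 payoff=57.3887 vs cont=56.7875 → 57.3887 [stop]  node(6,3) S=114.0900 payoff=20.5500 vs cont=26.8599 → 26.8599 [wait]  node(6,4) S=168.4958 payoff=0.0000 vs cont=5.8766 → 5.8766 [wait]  node(6,5) S=248.8460 payoff=0.0000 vs cont=0.0000 → 0.0000 [wait]  node(6,6) S=367.5125 payoff=0.0000 vs cont=0.0000 → 0.0000 [wait]  ⇒ S*(6)=77.2513
t_5: node(5,0) S=43.0421 payoff=91.5979 vs cont=90.9967 → 91.5979 [stop]  node(5,1) S=63.5675 payoff=71.0725 vs cont=70.4713 → 71.0725 [stop]  node(5,2) S=93.8808 payoff=40.7592 vs cont=43.0654 → 43.0654 [wait]  node(5,3) S=138.6495 payoff=0.0000 vs cont=17.0713 → 17.0713 [wait]  node(5,4) S=204.7670 payoff=0.0000 vs cont=3.1426 → 3.1426 [wait]  node(5,5) S=302.4136 payoff=0.0000 vs cont=0.0000 → 0.0000 [wait]  ⇒ S*(5)=63.5675
t_4: node(4,0) S=52.3076 payoff=82.3324 vs cont=81.7312 → 82.3324 [stop]  node(4,1) S=77.2513 payoff=57.3887 vs cont=57.8501 → 57.8501 [wait]  node(4,2) S=114.0900 payoff=20.5500 vs cont=30.8957 → 30.8957 [wait]  node(4,3) S=168.4958 payoff=0.0000 vs cont=10.5770 → 10.5770 [wait]  node(4,4) S=248.8460 payoff=0.0000 vs cont=1.6805 → 1.6805 [wait]  ⇒ S*(4)=52.3076
t_3: node(3,0) S=63.5675 payoff=71.0725 vs cont=70.6839 → 71.0725 [stop]  node(3,1) S=93.8808 payoff=40.7592 vs cont=45.1718 → 45.1718 [wait]  node(3,2) S=138.6495 payoff=0.0000 vs cont=21.3953 → 21.3953 [wait]  node(3,3) S=204.7670 payoff=0.0000 vs cont=6.4305 → 6.4305 [wait]  ⇒ S*(3)=63.5675
t_2: node(2,0) S=77.2513 payoff=57.3887 vs cont=58.8207 → 58.8207 [wait]  node(2,1) S=114.0900 payoff=20.5500 vs cont=34.0145 → 34.0145 [wait]  node(2,2) S=168.4958 payoff=0.0000 vs cont=14.4043 → 14.4043 [wait]  ⇒ S*(2)=-
t_1: node(1,0) S=93.8808 payoff=40.7592 vs cont=47.1279 → 47.1279 [wait]  node(1,1) S=138.6495 payoff=0.0000 vs cont=24.8267 → 24.8267 [wait]  ⇒ S*(1)=-
t_0: node(0,0) S=114.0900 payoff=20.5500 vs cont=36.6416 → 36.6416 [wait]  ⇒ S*(0)=-

price = 36.6416
boundary = - - - 63.5675 52.3076 63.5675 77.2513 93.8808
tree:
36.6416
47.1279 24.8267
58.8207 34.0145 14.4043
71.0725 45.1718 21.3953 6.4305
82.3324 57.8501 30.8957 10.5770 1.6805
91.5979 71.0725 43.0654 17.0713 3.1426 0.0000
99.2221 82.3324 57.3887 26.8599 5.8766 0.0000 0.0000
105.4958 91.5979 71.0725 40.7592 10.9893 0.0000 0.0000 0.0000
110.6582 99.2221 82.3324 57.3887 20.5500 0.0000 0.0000 0.0000 0.0000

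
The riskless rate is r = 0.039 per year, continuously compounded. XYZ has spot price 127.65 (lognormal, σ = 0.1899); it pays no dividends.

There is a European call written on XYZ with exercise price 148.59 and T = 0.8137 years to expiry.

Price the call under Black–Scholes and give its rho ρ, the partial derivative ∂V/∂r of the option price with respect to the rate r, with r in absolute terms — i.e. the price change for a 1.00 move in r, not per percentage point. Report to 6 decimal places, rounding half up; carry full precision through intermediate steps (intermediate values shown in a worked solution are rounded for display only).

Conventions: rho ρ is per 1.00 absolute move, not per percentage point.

σ√T = 0.1899·√0.8137 = 0.171300
d₁ = (ln(S/K) + (r+σ²/2)T) / (σ√T) = (ln(127.65/148.59) + (0.039+0.1899²/2)·0.8137) / 0.171300 = (-0.151899 + 0.046406) / 0.171300 = -0.615836
d₂ = d₁ − σ√T = -0.615836 − 0.171300 = -0.787135
e^{−rT} = 0.968764
N(d₁) = 0.269002,  N(d₂) = 0.215601
Call price V = S·N(d₁) − K·e^{−rT}·N(d₂) = 34.338048 − 31.035513 = 3.302534
ρ = K·T·e^{−rT}·N(d₂) = 25.253597

price = 3.302534
ρ = 25.253597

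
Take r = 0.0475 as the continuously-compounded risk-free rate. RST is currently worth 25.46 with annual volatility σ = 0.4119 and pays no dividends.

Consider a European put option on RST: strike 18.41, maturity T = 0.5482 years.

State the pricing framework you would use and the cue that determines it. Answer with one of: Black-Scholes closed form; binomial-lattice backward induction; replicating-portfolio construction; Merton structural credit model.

Key observation: the instrument is a plain European put (strike 18.41) on a lognormal asset; the exact continuous-time formula applies directly.

framework: Black-Scholes closed form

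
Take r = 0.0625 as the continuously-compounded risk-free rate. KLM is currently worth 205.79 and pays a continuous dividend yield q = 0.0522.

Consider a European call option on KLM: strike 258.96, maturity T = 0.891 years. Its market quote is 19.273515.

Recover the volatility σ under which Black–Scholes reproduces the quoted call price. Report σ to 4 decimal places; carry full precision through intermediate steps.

At σ = 0.4726 the Black–Scholes value reproduces the quote:
σ√T = 0.4726·√0.891 = 0.446100
d₁ = (ln(S/K) + (r−q+σ²/2)T) / (σ√T) = (ln(205.79/258.96) + (0.0625−0.0522+0.4726²/2)·0.891) / 0.446100 = (-0.229817 + 0.108680) / 0.446100 = -0.271547
d₂ = d₁ − σ√T = -0.271547 − 0.446100 = -0.717648
e^{−rT} = 0.945835
e^{−qT} = 0.954555
N(d₁) = 0.392985,  N(d₂) = 0.236487
V = S·e^{−qT}·N(d₁) − K·e^{−rT}·N(d₂) = 77.197141 − 57.923627 = 19.273515 (the observed quote) — the price is monotone increasing in volatility, hence this σ is the only solution

sigma = 0.4726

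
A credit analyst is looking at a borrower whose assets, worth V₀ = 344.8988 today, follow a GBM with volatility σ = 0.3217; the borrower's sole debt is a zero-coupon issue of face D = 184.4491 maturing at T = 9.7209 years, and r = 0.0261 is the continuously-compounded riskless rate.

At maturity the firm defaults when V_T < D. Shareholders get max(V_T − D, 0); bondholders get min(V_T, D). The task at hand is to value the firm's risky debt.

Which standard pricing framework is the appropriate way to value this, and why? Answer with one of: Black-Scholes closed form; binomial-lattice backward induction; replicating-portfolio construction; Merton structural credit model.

Key observation: the data describe a firm's assets (V₀ = 344.8988, GBM) and a single zero-coupon debt of face 184.4491, so credit quantities follow from equity-as-call in the structural model.

framework: Merton structural credit model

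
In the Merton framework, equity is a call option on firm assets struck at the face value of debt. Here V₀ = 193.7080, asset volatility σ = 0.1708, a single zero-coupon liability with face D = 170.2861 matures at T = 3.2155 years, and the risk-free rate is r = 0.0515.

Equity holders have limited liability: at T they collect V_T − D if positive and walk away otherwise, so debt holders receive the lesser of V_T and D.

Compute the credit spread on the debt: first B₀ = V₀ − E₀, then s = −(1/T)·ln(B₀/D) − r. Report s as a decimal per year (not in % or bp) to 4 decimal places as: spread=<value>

Apply the equity-as-call identities (strike 170.2861, horizon 3.2155 years):
d₁ = [ln(V₀/D) + (r + σ²/2)T] / (σ√T)
   = [ln(193.7080/170.2861) + (0.0515 + 0.5·0.1708²)·3.2155] / (0.1708·√3.2155)
   = [0.128872 + 0.212501] / 0.306275 = 1.114593
d₂ = d₁ − σ√T = 1.114593 − 0.306275 = 0.808318
N(d₁) = 0.867488,  N(d₂) = 0.790546,  e^(−rT) = 0.847387
E₀ = V₀·N(d₁) − D·e^(−rT)·N(d₂)
   = 193.7080·0.867488 − 170.2861·0.847387·0.790546 = 53.964932
B₀ = V₀ − E₀ = 193.7080 − 53.964932 = 139.743068
spread = −(1/T)·ln(B₀/D) − r = −(1/3.2155)·ln(139.743068/170.2861) − 0.0515 = 0.00997550

spread=0.0100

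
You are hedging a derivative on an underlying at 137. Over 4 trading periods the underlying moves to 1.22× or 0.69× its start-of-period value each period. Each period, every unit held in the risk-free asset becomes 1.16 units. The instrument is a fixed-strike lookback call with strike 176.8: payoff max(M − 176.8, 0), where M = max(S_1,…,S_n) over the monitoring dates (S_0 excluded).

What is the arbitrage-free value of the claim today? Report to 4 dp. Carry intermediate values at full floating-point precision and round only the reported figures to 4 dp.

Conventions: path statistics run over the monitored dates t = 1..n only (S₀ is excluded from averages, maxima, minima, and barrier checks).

price = 47.7459

With p* = (R−d)/(u−d) = 0.8868, sum probability × payoff across the paths and divide by R^4.
Enumerate all 2^4 = 16 price paths (U = up ×1.22, D = down ×0.69); each path with k up-moves has probability p*^k·(1−p*)^(4−k).
DDDD: M=94.5300, payoff=0.0000, prob=0.000164
UDDD: M=167.1400, payoff=0.0000, prob=0.001287
DUDD: M=115.3266, payoff=0.0000, prob=0.001287
UUDD: M=203.9108, payoff=27.1108, prob=0.010078
DDUD: M=94.5300, payoff=0.0000, prob=0.001287
UDUD: M=167.1400, payoff=0.0000, prob=0.010078
DUUD: M=140.6985, payoff=0.0000, prob=0.010078
UUUD: M=248.7712, payoff=71.9712, prob=0.078948
DDDU: M=94.5300, payoff=0.0000, prob=0.001287
UDDU: M=167.1400, payoff=0.0000, prob=0.010078
DUDU: M=115.3266, payoff=0.0000, prob=0.010078
UUDU: M=203.9108, payoff=27.1108, prob=0.078948
DDUU: M=97.0819, payoff=0.0000, prob=0.010078
UDUU: M=171.6521, payoff=0.0000, prob=0.078948
DUUU: M=171.6521, payoff=0.0000, prob=0.078948
UUUU: M=303.5008, payoff=126.7008, prob=0.618426
Price = Σ prob·payoff / R^4 = 86.450692 / 1.810639 = 47.7459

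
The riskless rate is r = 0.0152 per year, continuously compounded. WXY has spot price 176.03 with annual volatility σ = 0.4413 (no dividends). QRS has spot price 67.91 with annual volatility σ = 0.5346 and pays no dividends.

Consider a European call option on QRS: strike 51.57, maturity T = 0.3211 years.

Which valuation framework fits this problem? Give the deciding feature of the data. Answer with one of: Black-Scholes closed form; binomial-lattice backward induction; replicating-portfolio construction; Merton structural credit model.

framework: Black-Scholes closed form

Key observation: a European claim on QRS (strike 51.57) — a lognormal (GBM) underlying with constant rate and volatility — has an exact closed-form value; no lattice or capital structure is involved.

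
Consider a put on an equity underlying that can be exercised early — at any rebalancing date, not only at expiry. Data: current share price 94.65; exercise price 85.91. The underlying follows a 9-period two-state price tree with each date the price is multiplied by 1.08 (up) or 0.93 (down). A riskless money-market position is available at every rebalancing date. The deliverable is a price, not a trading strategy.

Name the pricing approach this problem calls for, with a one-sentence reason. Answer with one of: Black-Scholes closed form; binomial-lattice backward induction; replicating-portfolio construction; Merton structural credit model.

framework: binomial-lattice backward induction

Key observation: the put (strike 85.91 on spot 94.65) is American-style on a 9-step discrete price model, so the early-exercise decision at every node requires stepwise backward valuation — a closed form cannot price the exercise right.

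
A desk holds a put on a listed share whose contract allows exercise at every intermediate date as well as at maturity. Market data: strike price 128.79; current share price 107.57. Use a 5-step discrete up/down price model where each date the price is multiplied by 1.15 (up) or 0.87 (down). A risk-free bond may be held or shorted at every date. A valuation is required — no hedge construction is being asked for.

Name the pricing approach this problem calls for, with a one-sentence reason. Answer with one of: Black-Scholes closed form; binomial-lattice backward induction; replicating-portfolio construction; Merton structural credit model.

Key observation: the put (strike 128.79 on spot 107.57) is American-style on a 5-step discrete price model, so the early-exercise decision at every node requires stepwise backward valuation — a closed form cannot price the exercise right.

framework: binomial-lattice backward induction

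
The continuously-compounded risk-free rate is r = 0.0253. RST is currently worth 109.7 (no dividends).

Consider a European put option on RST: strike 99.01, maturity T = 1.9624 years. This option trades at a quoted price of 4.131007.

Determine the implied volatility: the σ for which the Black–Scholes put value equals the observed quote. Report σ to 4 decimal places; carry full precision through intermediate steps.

sigma = 0.1768

At σ = 0.1768 the Black–Scholes value reproduces the quote:
σ√T = 0.1768·√1.9624 = 0.247671
d₁ = (ln(S/K) + (r+σ²/2)T) / (σ√T) = (ln(109.7/99.01) + (0.0253+0.1768²/2)·1.9624) / 0.247671 = (0.102529 + 0.080319) / 0.247671 = 0.738268
d₂ = d₁ − σ√T = 0.738268 − 0.247671 = 0.490596
e^{−rT} = 0.951564
N(−d₁) = 0.230176,  N(−d₂) = 0.311856
V = K·e^{−rT}·N(−d₂) − S·N(−d₁) = 29.381309 − 25.250302 = 4.131007 (equal to the quote); since ∂V/∂σ > 0 for all σ, the implied volatility is unique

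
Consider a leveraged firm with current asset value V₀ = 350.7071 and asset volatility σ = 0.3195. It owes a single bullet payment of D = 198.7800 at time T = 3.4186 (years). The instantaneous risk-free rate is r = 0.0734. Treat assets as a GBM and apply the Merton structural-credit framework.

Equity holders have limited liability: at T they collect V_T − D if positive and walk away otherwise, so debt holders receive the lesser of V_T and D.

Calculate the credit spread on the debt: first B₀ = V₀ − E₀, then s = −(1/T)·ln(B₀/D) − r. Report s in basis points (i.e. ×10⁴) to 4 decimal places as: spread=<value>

spread=97.0372

Equity is a call on the firm's assets struck at D = 198.7800:
d₁ = [ln(V₀/D) + (r + σ²/2)T] / (σ√T)
   = [ln(350.7071/198.7800) + (0.0734 + 0.5·0.3195²)·3.4186] / (0.3195·√3.4186)
   = [0.567753 + 0.425411] / 0.590738 = 1.681225
d₂ = d₁ − σ√T = 1.681225 − 0.590738 = 1.090487
N(d₁) = 0.953640,  N(d₂) = 0.862251,  e^(−rT) = 0.778081
E₀ = V₀·N(d₁) − D·e^(−rT)·N(d₂)
   = 350.7071·0.953640 − 198.7800·0.778081·0.862251 = 201.086867
B₀ = V₀ − E₀ = 350.7071 − 201.086867 = 149.620233
spread = −(1/T)·ln(B₀/D) − r = −(1/3.4186)·ln(149.620233/198.7800) − 0.0734 = 0.00970372
in basis points: 0.00970372 × 10⁴ = 97.0372 bp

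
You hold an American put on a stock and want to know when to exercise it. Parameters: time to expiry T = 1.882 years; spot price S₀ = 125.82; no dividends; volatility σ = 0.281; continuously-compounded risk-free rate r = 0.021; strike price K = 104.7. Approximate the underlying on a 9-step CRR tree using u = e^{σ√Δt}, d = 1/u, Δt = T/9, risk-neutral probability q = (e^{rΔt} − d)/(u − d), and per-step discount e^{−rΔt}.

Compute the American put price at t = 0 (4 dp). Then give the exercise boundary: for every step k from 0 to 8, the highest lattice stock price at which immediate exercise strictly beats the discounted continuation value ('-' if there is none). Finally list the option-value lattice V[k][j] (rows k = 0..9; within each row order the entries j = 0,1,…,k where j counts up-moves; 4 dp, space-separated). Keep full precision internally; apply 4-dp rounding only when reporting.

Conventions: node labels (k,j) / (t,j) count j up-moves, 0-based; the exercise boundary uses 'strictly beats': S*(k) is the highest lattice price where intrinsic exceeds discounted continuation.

params: Δt=0.20911 u=1.13712 d=0.87942 q=0.48500 e^(-rΔt)=0.99562
t_9 payoffs: 65.1180 53.5189 38.5209 19.1279 0.0000 0.0000 0.0000 0.0000 0.0000 0.0000
t_8: node(8,0) S=45.0094 payoff=59.6906 vs cont=59.2318 → 59.6906 [stop]  node(8,1) S=58.1989 payoff=46.5011 vs cont=46.0423 → 46.5011 [stop]  node(8,2) S=75.2535 payoff=29.4465 vs cont=28.9878 → 29.4465 [stop]  node(8,3) S=97.3057 payoff=7.3943 vs cont=9.8077 → 9.8077 [wait]  node(8,4) S=125.8200 payoff=0.0000 vs cont=0.0000 → 0.0000 [wait]  node(8,5) S=162.6901 payoff=0.0000 vs cont=0.0000 → 0.0000 [wait]  node(8,6) S=210.3647 payoff=0.0000 vs cont=0.0000 → 0.0000 [wait]  node(8,7) S=272.0097 payoff=0.0000 vs cont=0.0000 → 0.0000 [wait]  node(8,8) S=351.7191 payoff=0.0000 vs cont=0.0000 → 0.0000 [wait]  ⇒ S*(8)=75.2535
t_7: node(7,0) S=51.1811 payoff=53.5189 vs cont=53.0602 → 53.5189 [stop]  node(7,1) S=66.1791 payoff=38.5209 vs cont=38.0621 → 38.5209 [stop]  node(7,2) S=85.5721 payoff=19.1279 vs cont=19.8345 → 19.8345 [wait]  node(7,3) S=110.6481 payoff=0.0000 vs cont=5.0289 → 5.0289 [wait]  node(7,4) S=143.0723 payoff=0.0000 vs cont=0.0000 → 0.0000 [wait]  node(7,5) S=184.9980 payoff=0.0000 vs cont=0.0000 → 0.0000 [wait]  node(7,6) S=239.2096 payoff=0.0000 vs cont=0.0000 → 0.0000 [wait]  node(7,7) S=309.3073 payoff=0.0000 vs cont=0.0000 → 0.0000 [wait]  ⇒ S*(7)=66.1791
t_6: node(6,0) S=58.1989 payoff=46.5011 vs cont=46.0423 → 46.5011 [stop]  node(6,1) S=75.2535 payoff=29.4465 vs cont=29.3290 → 29.4465 [stop]  node(6,2) S=97.3057 payoff=7.3943 vs cont=12.5983 → 12.5983 [wait]  node(6,3) S=125.8200 payoff=0.0000 vs cont=2.5785 → 2.5785 [wait]  node(6,4) S=162.6901 payoff=0.0000 vs cont=0.0000 → 0.0000 [wait]  node(6,5) S=210.3647 payoff=0.0000 vs cont=0.0000 → 0.0000 [wait]  node(6,6) S=272.0097 payoff=0.0000 vs cont=0.0000 → 0.0000 [wait]  ⇒ S*(6)=75.2535
t_5: node(5,0) S=66.1791 payoff=38.5209 vs cont=38.0621 → 38.5209 [stop]  node(5,1) S=85.5721 payoff=19.1279 vs cont=21.1820 → 21.1820 [wait]  node(5,2) S=110.6481 payoff=0.0000 vs cont=7.7049 → 7.7049 [wait]  node(5,3) S=143.0723 payoff=0.0000 vs cont=1.3221 → 1.3221 [wait]  node(5,4) S=184.9980 payoff=0.0000 vs cont=0.0000 → 0.0000 [wait]  node(5,5) S=239.2096 payoff=0.0000 vs cont=0.0000 → 0.0000 [wait]  ⇒ S*(5)=66.1791
t_4: node(4,0) S=75.2535 payoff=29.4465 vs cont=29.9796 → 29.9796 [wait]  node(4,1) S=97.3057 payoff=7.3943 vs cont=14.5814 → 14.5814 [wait]  node(4,2) S=125.8200 payoff=0.0000 vs cont=4.5891 → 4.5891 [wait]  node(4,3) S=162.6901 payoff=0.0000 vs cont=0.6779 → 0.6779 [wait]  node(4,4) S=210.3647 payoff=0.0000 vs cont=0.0000 → 0.0000 [wait]  ⇒ S*(4)=-
t_3: node(3,0) S=85.5721 payoff=19.1279 vs cont=22.4129 → 22.4129 [wait]  node(3,1) S=110.6481 payoff=0.0000 vs cont=9.6925 → 9.6925 [wait]  node(3,2) S=143.0723 payoff=0.0000 vs cont=2.6804 → 2.6804 [wait]  node(3,3) S=184.9980 payoff=0.0000 vs cont=0.3476 → 0.3476 [wait]  ⇒ S*(3)=-
t_2: node(2,0) S=97.3057 payoff=7.3943 vs cont=16.1724 → 16.1724 [wait]  node(2,1) S=125.8200 payoff=0.0000 vs cont=6.2641 → 6.2641 [wait]  node(2,2) S=162.6901 payoff=0.0000 vs cont=1.5422 → 1.5422 [wait]  ⇒ S*(2)=-
t_1: node(1,0) S=110.6481 payoff=0.0000 vs cont=11.3171 → 11.3171 [wait]  node(1,1) S=143.0723 payoff=0.0000 vs cont=3.9566 → 3.9566 [wait]  ⇒ S*(1)=-
t_0: node(0,0) S=125.8200 payoff=0.0000 vs cont=7.7133 → 7.7133 [wait]  ⇒ S*(0)=-

price = 7.7133
boundary = - - - - - 66.1791 75.2535 66.1791 75.2535
tree:
7.7133
11.3171 3.9566
16.1724 6.2641 1.5422
22.4129 9.6925 2.6804 0.3476
29.9796 14.5814 4.5891 0.6779 0.0000
38.5209 21.1820 7.7049 1.3221 0.0000 0.0000
46.5011 29.4465 12.5983 2.5785 0.0000 0.0000 0.0000
53.5189 38.5209 19.8345 5.0289 0.0000 0.0000 0.0000 0.0000
59.6906 46.5011 29.4465 9.8077 0.0000 0.0000 0.0000 0.0000 0.0000
65.1180 53.5189 38.5209 19.1279 0.0000 0.0000 0.0000 0.0000 0.0000 0.0000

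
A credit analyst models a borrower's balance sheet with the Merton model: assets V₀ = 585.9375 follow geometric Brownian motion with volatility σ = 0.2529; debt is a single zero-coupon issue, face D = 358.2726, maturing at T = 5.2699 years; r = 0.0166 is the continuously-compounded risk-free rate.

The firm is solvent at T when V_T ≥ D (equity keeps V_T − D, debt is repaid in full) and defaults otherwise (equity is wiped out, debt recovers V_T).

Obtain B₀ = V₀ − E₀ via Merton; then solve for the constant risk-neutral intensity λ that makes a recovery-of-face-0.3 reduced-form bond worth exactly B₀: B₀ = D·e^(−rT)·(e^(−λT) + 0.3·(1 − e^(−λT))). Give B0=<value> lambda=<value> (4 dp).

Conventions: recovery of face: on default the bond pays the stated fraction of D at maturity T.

B0=307.5286 lambda=0.0179

Work the structural quantities from V₀ = 585.9375 against face 358.2726:
d₁ = [ln(V₀/D) + (r + σ²/2)T] / (σ√T)
   = [ln(585.9375/358.2726) + (0.0166 + 0.5·0.2529²)·5.2699] / (0.2529·√5.2699)
   = [0.491919 + 0.256008] / 0.580564 = 1.288276
d₂ = d₁ − σ√T = 1.288276 − 0.580564 = 0.707712
N(d₁) = 0.901175,  N(d₂) = 0.760438,  e^(−rT) = 0.916237
E₀ = V₀·N(d₁) − D·e^(−rT)·N(d₂)
   = 585.9375·0.901175 − 358.2726·0.916237·0.760438 = 278.408930
B₀ = V₀ − E₀ = 585.9375 − 278.408930 = 307.528570
e^(−λT) = (B₀·e^(rT)/D − 0.3)/(1 − 0.3) = (307.5286·1.091421/358.2726 − 0.3)/0.7 = 0.90976748
λ = −ln(0.90976748)/5.2699 = 0.017945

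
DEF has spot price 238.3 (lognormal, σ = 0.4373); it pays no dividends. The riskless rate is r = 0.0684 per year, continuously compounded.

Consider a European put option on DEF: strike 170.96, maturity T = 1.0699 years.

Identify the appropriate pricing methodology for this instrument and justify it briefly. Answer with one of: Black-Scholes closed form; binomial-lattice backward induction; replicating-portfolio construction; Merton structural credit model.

Key observation: with DEF following a GBM at constant σ and r, the European put struck at 170.96 prices in closed form — nothing here needs a stepwise model or a balance sheet.

framework: Black-Scholes closed form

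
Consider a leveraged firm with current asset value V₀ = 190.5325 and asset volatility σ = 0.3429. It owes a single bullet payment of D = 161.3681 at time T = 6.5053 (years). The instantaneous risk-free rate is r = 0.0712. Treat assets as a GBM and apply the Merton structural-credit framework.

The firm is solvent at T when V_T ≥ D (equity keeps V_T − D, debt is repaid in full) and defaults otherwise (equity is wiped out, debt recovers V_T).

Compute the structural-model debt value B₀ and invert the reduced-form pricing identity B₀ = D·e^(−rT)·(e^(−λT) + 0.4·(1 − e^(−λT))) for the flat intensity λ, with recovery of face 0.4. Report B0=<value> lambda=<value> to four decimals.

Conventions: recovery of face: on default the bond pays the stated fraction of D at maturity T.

Apply the equity-as-call identities (strike 161.3681, horizon 6.5053 years):
d₁ = [ln(V₀/D) + (r + σ²/2)T] / (σ√T)
   = [ln(190.5325/161.3681) + (0.0712 + 0.5·0.3429²)·6.5053] / (0.3429·√6.5053)
   = [0.166135 + 0.845625] / 0.874583 = 1.156848
d₂ = d₁ − σ√T = 1.156848 − 0.874583 = 0.282265
N(d₁) = 0.876333,  N(d₂) = 0.611130,  e^(−rT) = 0.629281
E₀ = V₀·N(d₁) − D·e^(−rT)·N(d₂)
   = 190.5325·0.876333 − 161.3681·0.629281·0.611130 = 104.912164
B₀ = V₀ − E₀ = 190.5325 − 104.912164 = 85.620336
e^(−λT) = (B₀·e^(rT)/D − 0.4)/(1 − 0.4) = (85.6203·1.589115/161.3681 − 0.4)/0.6 = 0.73861435
λ = −ln(0.73861435)/6.5053 = 0.046574

B0=85.6203 lambda=0.0466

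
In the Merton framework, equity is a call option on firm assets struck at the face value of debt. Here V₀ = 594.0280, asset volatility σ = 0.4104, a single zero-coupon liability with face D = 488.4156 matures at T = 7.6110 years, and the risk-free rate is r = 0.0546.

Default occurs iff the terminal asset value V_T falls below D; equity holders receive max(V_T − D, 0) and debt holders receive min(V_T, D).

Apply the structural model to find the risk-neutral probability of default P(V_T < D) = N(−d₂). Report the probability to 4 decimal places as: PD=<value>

Equity is a call on the firm's assets struck at D = 488.4156:
d₁ = [ln(V₀/D) + (r + σ²/2)T] / (σ√T)
   = [ln(594.0280/488.4156) + (0.0546 + 0.5·0.4104²)·7.6110] / (0.4104·√7.6110)
   = [0.195760 + 1.056514] / 1.132213 = 1.106041
d₂ = d₁ − σ√T = 1.106041 − 1.132213 = -0.026173
risk-neutral PD = N(−d₂) = N(0.026173) = 0.510440

PD=0.5104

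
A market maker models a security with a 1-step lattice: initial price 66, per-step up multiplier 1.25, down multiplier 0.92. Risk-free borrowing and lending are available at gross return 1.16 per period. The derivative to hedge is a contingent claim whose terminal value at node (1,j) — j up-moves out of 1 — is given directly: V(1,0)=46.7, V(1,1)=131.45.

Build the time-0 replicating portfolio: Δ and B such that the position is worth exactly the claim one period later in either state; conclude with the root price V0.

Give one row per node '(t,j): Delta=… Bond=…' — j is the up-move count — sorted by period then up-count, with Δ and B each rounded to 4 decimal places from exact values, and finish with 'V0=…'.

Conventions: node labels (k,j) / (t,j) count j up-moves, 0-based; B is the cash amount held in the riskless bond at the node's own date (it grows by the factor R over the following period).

(0,0): Delta=3.8912 Bond=-163.4248
V0=93.3934

Under the risk-neutral measure, an up-move has probability p* = (R−d)/(u−d) = 0.7273 and values discount at R = 1.16.
Terminal payoffs: V(1,0)=46.7000, V(1,1)=131.4500
  t=0,j=0: stock 66.0000 → up 82.5000 (V=131.4500), down 60.7200 (V=46.7000). Price 93.3934; hedge Δ=3.8912, bond B=-163.4248.
Verification: the root portfolio costs Δ(0,0)·S0 + B(0,0) = 93.3934, matching V0.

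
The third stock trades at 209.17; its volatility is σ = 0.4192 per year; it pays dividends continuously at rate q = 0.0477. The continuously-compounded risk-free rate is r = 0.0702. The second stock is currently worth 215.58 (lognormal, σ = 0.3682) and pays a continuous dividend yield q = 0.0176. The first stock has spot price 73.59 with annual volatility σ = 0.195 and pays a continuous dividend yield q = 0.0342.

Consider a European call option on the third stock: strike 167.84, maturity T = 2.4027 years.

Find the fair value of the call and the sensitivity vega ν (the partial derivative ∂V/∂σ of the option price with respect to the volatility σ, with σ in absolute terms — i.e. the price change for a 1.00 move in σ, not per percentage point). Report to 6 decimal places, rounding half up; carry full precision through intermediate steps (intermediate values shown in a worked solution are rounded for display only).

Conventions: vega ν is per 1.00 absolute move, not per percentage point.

price = 67.695898
ν = 87.268255

σ√T = 0.4192·√2.4027 = 0.649787
d₁ = (ln(S/K) + (r−q+σ²/2)T) / (σ√T) = (ln(209.17/167.84) + (0.0702−0.0477+0.4192²/2)·2.4027) / 0.649787 = (0.220136 + 0.265172) / 0.649787 = 0.746873
d₂ = d₁ − σ√T = 0.746873 − 0.649787 = 0.097086
e^{−rT} = 0.844788
e^{−qT} = 0.891715
N(d₁) = 0.772430,  N(d₂) = 0.538671
Call price V = S·e^{−qT}·N(d₁) − K·e^{−rT}·N(d₂) = 144.073642 − 76.377744 = 67.695898
φ(d₁) = (1/√(2π))·e^{−d₁²/2} = 0.301843
ν = S·e^{−qT}·φ(d₁)·√T = 87.268255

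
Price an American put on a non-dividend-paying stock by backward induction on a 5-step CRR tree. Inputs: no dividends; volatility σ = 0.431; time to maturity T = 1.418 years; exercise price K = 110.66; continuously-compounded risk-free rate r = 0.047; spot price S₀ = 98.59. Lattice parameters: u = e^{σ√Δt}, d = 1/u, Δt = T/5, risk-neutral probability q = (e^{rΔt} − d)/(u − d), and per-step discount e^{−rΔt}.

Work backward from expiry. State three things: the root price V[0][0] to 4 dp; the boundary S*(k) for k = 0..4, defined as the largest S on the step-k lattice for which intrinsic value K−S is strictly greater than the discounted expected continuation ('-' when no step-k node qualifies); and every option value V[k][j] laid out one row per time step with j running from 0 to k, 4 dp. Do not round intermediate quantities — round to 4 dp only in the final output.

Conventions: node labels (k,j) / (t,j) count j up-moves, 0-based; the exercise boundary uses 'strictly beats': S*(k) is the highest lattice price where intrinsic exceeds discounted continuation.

Δt=0.28360, u=1.25800, d=0.79491, q=0.47185, disc=e^(-rΔt)=0.98676
k=5 terminal: V=max(K-S,0) → 79.3686 61.1391 32.2897 0.0000 0.0000 0.0000
k=4: j=0 S=39.3647 intr=71.2953 cont=69.8301 V=71.2953[EX]; j=1 S=62.2974 intr=48.3626 cont=46.8974 V=48.3626[EX]; j=2 S=98.5900 intr=12.0700 cont=16.8282 V=16.8282[hold]; j=3 S=156.0256 intr=0.0000 cont=0.0000 V=0.0000[hold]; j=4 S=246.9215 intr=0.0000 cont=0.0000 V=0.0000[hold]  S*(4)=62.2974
k=3: j=0 S=49.5209 intr=61.1391 cont=59.6739 V=61.1391[EX]; j=1 S=78.3703 intr=32.2897 cont=33.0399 V=33.0399[hold]; j=2 S=124.0265 intr=0.0000 cont=8.7702 V=8.7702[hold]; j=3 S=196.2806 intr=0.0000 cont=0.0000 V=0.0000[hold]  S*(3)=49.5209
k=2: j=0 S=62.2974 intr=48.3626 cont=47.2467 V=48.3626[EX]; j=1 S=98.5900 intr=12.0700 cont=21.3025 V=21.3025[hold]; j=2 S=156.0256 intr=0.0000 cont=4.5707 V=4.5707[hold]  S*(2)=62.2974
k=1: j=0 S=78.3703 intr=32.2897 cont=35.1231 V=35.1231[hold]; j=1 S=124.0265 intr=0.0000 cont=13.2302 V=13.2302[hold]  S*(1)=-
k=0: j=0 S=98.5900 intr=12.0700 cont=24.4648 V=24.4648[hold]  S*(0)=-

price = 24.4648
boundary = - - 62.2974 49.5209 62.2974
tree:
24.4648
35.1231 13.2302
48.3626 21.3025 4.5707
61.1391 33.0399 8.7702 0.0000
71.2953 48.3626 16.8282 0.0000 0.0000
79.3686 61.1391 32.2897 0.0000 0.0000 0.0000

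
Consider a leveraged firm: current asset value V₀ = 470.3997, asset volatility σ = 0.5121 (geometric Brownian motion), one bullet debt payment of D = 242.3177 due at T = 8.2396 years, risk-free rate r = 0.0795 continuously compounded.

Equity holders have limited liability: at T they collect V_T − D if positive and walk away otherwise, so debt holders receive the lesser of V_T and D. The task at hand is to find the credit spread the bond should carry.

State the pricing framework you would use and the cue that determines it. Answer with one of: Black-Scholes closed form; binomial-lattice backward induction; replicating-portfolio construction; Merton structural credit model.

framework: Merton structural credit model

Key observation: a levered firm with one bullet debt due at 8.2396 years is the canonical structural-credit setup: equity is a call on the firm's assets struck at the face value.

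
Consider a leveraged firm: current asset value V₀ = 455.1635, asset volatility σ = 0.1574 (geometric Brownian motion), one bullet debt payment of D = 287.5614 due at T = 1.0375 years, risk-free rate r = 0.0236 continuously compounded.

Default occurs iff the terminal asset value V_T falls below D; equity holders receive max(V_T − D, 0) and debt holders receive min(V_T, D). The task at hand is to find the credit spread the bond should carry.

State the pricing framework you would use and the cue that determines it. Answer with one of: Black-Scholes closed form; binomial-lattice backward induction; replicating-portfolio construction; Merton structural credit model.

Key observation: with the firm-asset dynamics (V₀ = 455.1635) and a single zero-coupon liability of face 287.5614 given, debt value, spread, and default probability all derive from the option view of the balance sheet.

framework: Merton structural credit model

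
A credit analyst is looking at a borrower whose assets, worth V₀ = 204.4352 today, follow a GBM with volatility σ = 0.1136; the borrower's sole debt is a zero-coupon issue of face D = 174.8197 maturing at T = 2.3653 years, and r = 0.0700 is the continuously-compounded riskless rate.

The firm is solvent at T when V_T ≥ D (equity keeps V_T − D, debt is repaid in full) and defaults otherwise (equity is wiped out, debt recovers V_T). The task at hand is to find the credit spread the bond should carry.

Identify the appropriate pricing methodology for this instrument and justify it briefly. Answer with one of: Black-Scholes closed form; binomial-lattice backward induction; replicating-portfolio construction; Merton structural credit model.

Key observation: assets follow a GBM and default happens iff V_T < 174.8197; valuing claims on that split (equity as a call, risky debt as the residual) is the structural model's definition.

framework: Merton structural credit model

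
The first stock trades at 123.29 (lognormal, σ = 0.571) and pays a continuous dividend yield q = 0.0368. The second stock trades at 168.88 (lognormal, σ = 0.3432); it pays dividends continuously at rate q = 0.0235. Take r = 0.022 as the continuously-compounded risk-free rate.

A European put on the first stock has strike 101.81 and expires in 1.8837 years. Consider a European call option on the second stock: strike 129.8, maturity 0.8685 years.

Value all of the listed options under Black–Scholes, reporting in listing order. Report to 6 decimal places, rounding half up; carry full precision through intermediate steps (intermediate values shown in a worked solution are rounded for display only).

price(the first stock put K=101.81) = 24.408113
price(the second stock call K=129.8) = 43.482044

[the first stock put K=101.81]
σ√T = 0.571·√1.8837 = 0.783686
d₁ = (ln(S/K) + (r−q+σ²/2)T) / (σ√T) = (ln(123.29/101.81) + (0.022−0.0368+0.571²/2)·1.8837) / 0.783686 = (0.191431 + 0.279203) / 0.783686 = 0.600539
d₂ = d₁ − σ√T = 0.600539 − 0.783686 = -0.183147
e^{−rT} = 0.959406
e^{−qT} = 0.933028
N(−d₁) = 0.274074,  N(−d₂) = 0.572659
price = K·e^{−rT}·N(−d₂) − S·e^{−qT}·N(−d₁) = 55.935616 − 31.527502 = 24.408113
[the second stock call K=129.8]
σ√T = 0.3432·√0.8685 = 0.319840
d₁ = (ln(S/K) + (r−q+σ²/2)T) / (σ√T) = (ln(168.88/129.8) + (0.022−0.0235+0.3432²/2)·0.8685) / 0.319840 = (0.263194 + 0.049846) / 0.319840 = 0.978739
d₂ = d₁ − σ√T = 0.978739 − 0.319840 = 0.658900
e^{−rT} = 0.981074
e^{−qT} = 0.979797
N(d₁) = 0.836146,  N(d₂) = 0.745020
price = S·e^{−qT}·N(d₁) − K·e^{−rT}·N(d₂) = 138.355450 − 94.873407 = 43.482044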